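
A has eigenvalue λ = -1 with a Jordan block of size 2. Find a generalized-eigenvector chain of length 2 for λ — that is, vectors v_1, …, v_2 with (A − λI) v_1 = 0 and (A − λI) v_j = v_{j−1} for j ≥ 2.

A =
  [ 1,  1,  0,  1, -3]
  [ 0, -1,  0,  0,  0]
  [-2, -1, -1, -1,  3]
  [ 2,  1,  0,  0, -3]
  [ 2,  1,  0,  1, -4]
A Jordan chain for λ = -1 of length 2:
v_1 = (2, 0, -2, 2, 2)ᵀ
v_2 = (1, 0, 0, 0, 0)ᵀ

Let N = A − (-1)·I. We want v_2 with N^2 v_2 = 0 but N^1 v_2 ≠ 0; then v_{j-1} := N · v_j for j = 2, …, 2.

Pick v_2 = (1, 0, 0, 0, 0)ᵀ.
Then v_1 = N · v_2 = (2, 0, -2, 2, 2)ᵀ.

Sanity check: (A − (-1)·I) v_1 = (0, 0, 0, 0, 0)ᵀ = 0. ✓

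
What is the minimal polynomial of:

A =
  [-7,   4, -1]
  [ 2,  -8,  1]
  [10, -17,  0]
x^3 + 15*x^2 + 75*x + 125

The characteristic polynomial is χ_A(x) = (x + 5)^3, so the eigenvalues are known. The minimal polynomial is
  m_A(x) = Π_λ (x − λ)^{k_λ}
where k_λ is the size of the *largest* Jordan block for λ (equivalently, the smallest k with (A − λI)^k v = 0 for every generalised eigenvector v of λ).

  λ = -5: largest Jordan block has size 3, contributing (x + 5)^3

So m_A(x) = (x + 5)^3 = x^3 + 15*x^2 + 75*x + 125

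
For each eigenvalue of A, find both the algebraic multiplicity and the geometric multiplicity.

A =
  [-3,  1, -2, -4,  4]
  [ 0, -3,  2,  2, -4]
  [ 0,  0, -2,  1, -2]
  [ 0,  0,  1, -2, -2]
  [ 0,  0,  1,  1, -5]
λ = -3: alg = 5, geom = 3

Step 1 — factor the characteristic polynomial to read off the algebraic multiplicities:
  χ_A(x) = (x + 3)^5

Step 2 — compute geometric multiplicities via the rank-nullity identity g(λ) = n − rank(A − λI):
  rank(A − (-3)·I) = 2, so dim ker(A − (-3)·I) = n − 2 = 3

Summary:
  λ = -3: algebraic multiplicity = 5, geometric multiplicity = 3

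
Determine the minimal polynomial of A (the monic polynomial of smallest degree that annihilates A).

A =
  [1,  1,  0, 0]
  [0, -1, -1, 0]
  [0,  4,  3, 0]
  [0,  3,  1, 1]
x^3 - 3*x^2 + 3*x - 1

The characteristic polynomial is χ_A(x) = (x - 1)^4, so the eigenvalues are known. The minimal polynomial is
  m_A(x) = Π_λ (x − λ)^{k_λ}
where k_λ is the size of the *largest* Jordan block for λ (equivalently, the smallest k with (A − λI)^k v = 0 for every generalised eigenvector v of λ).

  λ = 1: largest Jordan block has size 3, contributing (x − 1)^3

So m_A(x) = (x - 1)^3 = x^3 - 3*x^2 + 3*x - 1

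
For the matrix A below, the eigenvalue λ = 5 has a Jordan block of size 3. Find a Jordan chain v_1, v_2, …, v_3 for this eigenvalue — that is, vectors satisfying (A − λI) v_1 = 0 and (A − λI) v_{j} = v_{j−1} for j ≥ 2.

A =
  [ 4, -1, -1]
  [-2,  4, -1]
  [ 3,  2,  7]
A Jordan chain for λ = 5 of length 3:
v_1 = (0, 1, -1)ᵀ
v_2 = (-1, -2, 3)ᵀ
v_3 = (1, 0, 0)ᵀ

Let N = A − (5)·I. We want v_3 with N^3 v_3 = 0 but N^2 v_3 ≠ 0; then v_{j-1} := N · v_j for j = 3, …, 2.

Pick v_3 = (1, 0, 0)ᵀ.
Then v_2 = N · v_3 = (-1, -2, 3)ᵀ.
Then v_1 = N · v_2 = (0, 1, -1)ᵀ.

Sanity check: (A − (5)·I) v_1 = (0, 0, 0)ᵀ = 0. ✓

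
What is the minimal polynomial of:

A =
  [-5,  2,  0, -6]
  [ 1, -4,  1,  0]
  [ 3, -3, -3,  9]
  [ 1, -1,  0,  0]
x^3 + 9*x^2 + 27*x + 27

The characteristic polynomial is χ_A(x) = (x + 3)^4, so the eigenvalues are known. The minimal polynomial is
  m_A(x) = Π_λ (x − λ)^{k_λ}
where k_λ is the size of the *largest* Jordan block for λ (equivalently, the smallest k with (A − λI)^k v = 0 for every generalised eigenvector v of λ).

  λ = -3: largest Jordan block has size 3, contributing (x + 3)^3

So m_A(x) = (x + 3)^3 = x^3 + 9*x^2 + 27*x + 27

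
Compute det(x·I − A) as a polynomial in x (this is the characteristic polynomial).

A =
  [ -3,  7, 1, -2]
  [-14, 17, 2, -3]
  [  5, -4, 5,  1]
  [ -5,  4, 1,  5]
x^4 - 24*x^3 + 216*x^2 - 864*x + 1296

Expanding det(x·I − A) (e.g. by cofactor expansion or by noting that A is similar to its Jordan form J, which has the same characteristic polynomial as A) gives
  χ_A(x) = x^4 - 24*x^3 + 216*x^2 - 864*x + 1296
which factors as (x - 6)^4. The eigenvalues (with algebraic multiplicities) are λ = 6 with multiplicity 4.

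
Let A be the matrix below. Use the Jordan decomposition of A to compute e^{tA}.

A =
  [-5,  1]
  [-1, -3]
e^{tA} =
  [-t*exp(-4*t) + exp(-4*t), t*exp(-4*t)]
  [-t*exp(-4*t), t*exp(-4*t) + exp(-4*t)]

Strategy: write A = P · J · P⁻¹ where J is a Jordan canonical form, so e^{tA} = P · e^{tJ} · P⁻¹, and e^{tJ} can be computed block-by-block.

A has Jordan form
J =
  [-4,  1]
  [ 0, -4]
(up to reordering of blocks).

Per-block formulas:
  For a 2×2 Jordan block J_2(-4): exp(t · J_2(-4)) = e^(-4t)·(I + t·N), where N is the 2×2 nilpotent shift.

After assembling e^{tJ} and conjugating by P, we get:

e^{tA} =
  [-t*exp(-4*t) + exp(-4*t), t*exp(-4*t)]
  [-t*exp(-4*t), t*exp(-4*t) + exp(-4*t)]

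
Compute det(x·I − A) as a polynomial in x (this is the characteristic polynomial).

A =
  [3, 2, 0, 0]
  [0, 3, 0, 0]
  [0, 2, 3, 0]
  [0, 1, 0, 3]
x^4 - 12*x^3 + 54*x^2 - 108*x + 81

Expanding det(x·I − A) (e.g. by cofactor expansion or by noting that A is similar to its Jordan form J, which has the same characteristic polynomial as A) gives
  χ_A(x) = x^4 - 12*x^3 + 54*x^2 - 108*x + 81
which factors as (x - 3)^4. The eigenvalues (with algebraic multiplicities) are λ = 3 with multiplicity 4.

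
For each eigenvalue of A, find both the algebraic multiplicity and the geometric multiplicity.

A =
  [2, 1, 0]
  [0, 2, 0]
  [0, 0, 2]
λ = 2: alg = 3, geom = 2

Step 1 — factor the characteristic polynomial to read off the algebraic multiplicities:
  χ_A(x) = (x - 2)^3

Step 2 — compute geometric multiplicities via the rank-nullity identity g(λ) = n − rank(A − λI):
  rank(A − (2)·I) = 1, so dim ker(A − (2)·I) = n − 1 = 2

Summary:
  λ = 2: algebraic multiplicity = 3, geometric multiplicity = 2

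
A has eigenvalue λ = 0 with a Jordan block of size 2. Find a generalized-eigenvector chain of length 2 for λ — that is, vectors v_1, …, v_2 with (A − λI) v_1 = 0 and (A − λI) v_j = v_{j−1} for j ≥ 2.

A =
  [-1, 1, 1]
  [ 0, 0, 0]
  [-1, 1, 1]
A Jordan chain for λ = 0 of length 2:
v_1 = (-1, 0, -1)ᵀ
v_2 = (1, 0, 0)ᵀ

Let N = A − (0)·I. We want v_2 with N^2 v_2 = 0 but N^1 v_2 ≠ 0; then v_{j-1} := N · v_j for j = 2, …, 2.

Pick v_2 = (1, 0, 0)ᵀ.
Then v_1 = N · v_2 = (-1, 0, -1)ᵀ.

Sanity check: (A − (0)·I) v_1 = (0, 0, 0)ᵀ = 0. ✓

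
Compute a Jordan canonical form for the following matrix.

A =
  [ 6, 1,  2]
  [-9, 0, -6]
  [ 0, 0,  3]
J_2(3) ⊕ J_1(3)

The characteristic polynomial is
  det(x·I − A) = x^3 - 9*x^2 + 27*x - 27 = (x - 3)^3

Eigenvalues and multiplicities (the geometric multiplicity of λ is n − rank(A − λI), which equals the number of Jordan blocks for λ):
  λ = 3: algebraic multiplicity = 3, geometric multiplicity = 2

Determining the block sizes for each eigenvalue:
  λ = 3: 2 blocks summing to 3 forces exactly one block of size 2 and the rest size 1 → block sizes [2, 1]

Assembling the blocks gives a Jordan form
J =
  [3, 1, 0]
  [0, 3, 0]
  [0, 0, 3]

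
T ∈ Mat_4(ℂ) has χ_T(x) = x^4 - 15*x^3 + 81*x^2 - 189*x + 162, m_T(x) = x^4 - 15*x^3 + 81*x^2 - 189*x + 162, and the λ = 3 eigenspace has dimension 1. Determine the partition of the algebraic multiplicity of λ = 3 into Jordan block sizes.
Block sizes for λ = 3: [3]

Step 1 — from the characteristic polynomial, algebraic multiplicity of λ = 3 is 3. From dim ker(T − (3)·I) = 1, there are exactly 1 Jordan blocks for λ = 3.
Step 2 — from the minimal polynomial, the factor (x − 3)^3 tells us the largest block for λ = 3 has size 3.
Step 3 — with total size 3, 1 blocks, and largest block 3, the block sizes (in nonincreasing order) are [3].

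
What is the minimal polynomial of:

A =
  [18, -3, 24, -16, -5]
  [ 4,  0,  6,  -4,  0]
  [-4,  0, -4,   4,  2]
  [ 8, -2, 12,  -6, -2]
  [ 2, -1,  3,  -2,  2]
x^3 - 6*x^2 + 12*x - 8

The characteristic polynomial is χ_A(x) = (x - 2)^5, so the eigenvalues are known. The minimal polynomial is
  m_A(x) = Π_λ (x − λ)^{k_λ}
where k_λ is the size of the *largest* Jordan block for λ (equivalently, the smallest k with (A − λI)^k v = 0 for every generalised eigenvector v of λ).

  λ = 2: largest Jordan block has size 3, contributing (x − 2)^3

So m_A(x) = (x - 2)^3 = x^3 - 6*x^2 + 12*x - 8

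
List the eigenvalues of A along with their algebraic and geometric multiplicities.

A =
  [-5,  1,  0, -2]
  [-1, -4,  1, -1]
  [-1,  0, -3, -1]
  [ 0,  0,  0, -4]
λ = -4: alg = 4, geom = 2

Step 1 — factor the characteristic polynomial to read off the algebraic multiplicities:
  χ_A(x) = (x + 4)^4

Step 2 — compute geometric multiplicities via the rank-nullity identity g(λ) = n − rank(A − λI):
  rank(A − (-4)·I) = 2, so dim ker(A − (-4)·I) = n − 2 = 2

Summary:
  λ = -4: algebraic multiplicity = 4, geometric multiplicity = 2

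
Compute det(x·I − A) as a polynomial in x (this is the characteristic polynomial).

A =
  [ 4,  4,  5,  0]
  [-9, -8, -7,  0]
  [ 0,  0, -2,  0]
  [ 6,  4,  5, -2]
x^4 + 8*x^3 + 24*x^2 + 32*x + 16

Expanding det(x·I − A) (e.g. by cofactor expansion or by noting that A is similar to its Jordan form J, which has the same characteristic polynomial as A) gives
  χ_A(x) = x^4 + 8*x^3 + 24*x^2 + 32*x + 16
which factors as (x + 2)^4. The eigenvalues (with algebraic multiplicities) are λ = -2 with multiplicity 4.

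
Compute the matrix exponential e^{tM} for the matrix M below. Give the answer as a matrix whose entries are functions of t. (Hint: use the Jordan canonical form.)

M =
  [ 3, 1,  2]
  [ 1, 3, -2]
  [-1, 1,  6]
e^{tM} =
  [-t*exp(4*t) + exp(4*t), t*exp(4*t), 2*t*exp(4*t)]
  [t*exp(4*t), -t*exp(4*t) + exp(4*t), -2*t*exp(4*t)]
  [-t*exp(4*t), t*exp(4*t), 2*t*exp(4*t) + exp(4*t)]

Strategy: write M = P · J · P⁻¹ where J is a Jordan canonical form, so e^{tM} = P · e^{tJ} · P⁻¹, and e^{tJ} can be computed block-by-block.

M has Jordan form
J =
  [4, 1, 0]
  [0, 4, 0]
  [0, 0, 4]
(up to reordering of blocks).

Per-block formulas:
  For a 1×1 block at λ = 4: exp(t · [4]) = [e^(4t)].
  For a 2×2 Jordan block J_2(4): exp(t · J_2(4)) = e^(4t)·(I + t·N), where N is the 2×2 nilpotent shift.

After assembling e^{tJ} and conjugating by P, we get:

e^{tM} =
  [-t*exp(4*t) + exp(4*t), t*exp(4*t), 2*t*exp(4*t)]
  [t*exp(4*t), -t*exp(4*t) + exp(4*t), -2*t*exp(4*t)]
  [-t*exp(4*t), t*exp(4*t), 2*t*exp(4*t) + exp(4*t)]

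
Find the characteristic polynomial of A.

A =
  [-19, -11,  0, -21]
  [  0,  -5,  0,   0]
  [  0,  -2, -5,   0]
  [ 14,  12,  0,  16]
x^4 + 13*x^3 + 45*x^2 - 25*x - 250

Expanding det(x·I − A) (e.g. by cofactor expansion or by noting that A is similar to its Jordan form J, which has the same characteristic polynomial as A) gives
  χ_A(x) = x^4 + 13*x^3 + 45*x^2 - 25*x - 250
which factors as (x - 2)*(x + 5)^3. The eigenvalues (with algebraic multiplicities) are λ = -5 with multiplicity 3, λ = 2 with multiplicity 1.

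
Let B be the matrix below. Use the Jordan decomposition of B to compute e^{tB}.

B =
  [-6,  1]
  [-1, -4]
e^{tB} =
  [-t*exp(-5*t) + exp(-5*t), t*exp(-5*t)]
  [-t*exp(-5*t), t*exp(-5*t) + exp(-5*t)]

Strategy: write B = P · J · P⁻¹ where J is a Jordan canonical form, so e^{tB} = P · e^{tJ} · P⁻¹, and e^{tJ} can be computed block-by-block.

B has Jordan form
J =
  [-5,  1]
  [ 0, -5]
(up to reordering of blocks).

Per-block formulas:
  For a 2×2 Jordan block J_2(-5): exp(t · J_2(-5)) = e^(-5t)·(I + t·N), where N is the 2×2 nilpotent shift.

After assembling e^{tJ} and conjugating by P, we get:

e^{tB} =
  [-t*exp(-5*t) + exp(-5*t), t*exp(-5*t)]
  [-t*exp(-5*t), t*exp(-5*t) + exp(-5*t)]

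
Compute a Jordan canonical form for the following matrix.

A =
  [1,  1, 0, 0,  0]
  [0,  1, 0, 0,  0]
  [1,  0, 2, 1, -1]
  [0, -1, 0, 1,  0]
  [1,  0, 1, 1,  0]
J_2(1) ⊕ J_2(1) ⊕ J_1(1)

The characteristic polynomial is
  det(x·I − A) = x^5 - 5*x^4 + 10*x^3 - 10*x^2 + 5*x - 1 = (x - 1)^5

Eigenvalues and multiplicities (the geometric multiplicity of λ is n − rank(A − λI), which equals the number of Jordan blocks for λ):
  λ = 1: algebraic multiplicity = 5, geometric multiplicity = 3

Determining the block sizes for each eigenvalue:
  λ = 1: with am = 5 and gm = 3, the partition is not yet determined (e.g. several partitions of 5 into 3 parts exist). Let N = A − (1)·I. Computing rank(N^1) = 2, rank(N^2) = 0; the number of blocks of size ≥ j is rank(N^{j−1}) − rank(N^j), giving [3, 2]. So we have 2 block(s) of size 2, 1 block(s) of size 1 → block sizes [2, 2, 1]

Assembling the blocks gives a Jordan form
J =
  [1, 1, 0, 0, 0]
  [0, 1, 0, 0, 0]
  [0, 0, 1, 1, 0]
  [0, 0, 0, 1, 0]
  [0, 0, 0, 0, 1]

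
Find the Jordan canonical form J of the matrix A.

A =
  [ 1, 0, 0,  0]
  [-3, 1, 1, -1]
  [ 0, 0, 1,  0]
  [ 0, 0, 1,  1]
J_3(1) ⊕ J_1(1)

The characteristic polynomial is
  det(x·I − A) = x^4 - 4*x^3 + 6*x^2 - 4*x + 1 = (x - 1)^4

Eigenvalues and multiplicities (the geometric multiplicity of λ is n − rank(A − λI), which equals the number of Jordan blocks for λ):
  λ = 1: algebraic multiplicity = 4, geometric multiplicity = 2

Determining the block sizes for each eigenvalue:
  λ = 1: with am = 4 and gm = 2, the partition is not yet determined (e.g. several partitions of 4 into 2 parts exist). Let N = A − (1)·I. Computing rank(N^1) = 2, rank(N^2) = 1, rank(N^3) = 0; the number of blocks of size ≥ j is rank(N^{j−1}) − rank(N^j), giving [2, 1, 1]. So we have 1 block(s) of size 3, 1 block(s) of size 1 → block sizes [3, 1]

Assembling the blocks gives a Jordan form
J =
  [1, 1, 0, 0]
  [0, 1, 1, 0]
  [0, 0, 1, 0]
  [0, 0, 0, 1]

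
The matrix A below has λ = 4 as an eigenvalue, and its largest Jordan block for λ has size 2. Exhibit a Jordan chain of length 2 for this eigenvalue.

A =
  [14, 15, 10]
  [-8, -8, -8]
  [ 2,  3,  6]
A Jordan chain for λ = 4 of length 2:
v_1 = (10, -8, 2)ᵀ
v_2 = (1, 0, 0)ᵀ

Let N = A − (4)·I. We want v_2 with N^2 v_2 = 0 but N^1 v_2 ≠ 0; then v_{j-1} := N · v_j for j = 2, …, 2.

Pick v_2 = (1, 0, 0)ᵀ.
Then v_1 = N · v_2 = (10, -8, 2)ᵀ.

Sanity check: (A − (4)·I) v_1 = (0, 0, 0)ᵀ = 0. ✓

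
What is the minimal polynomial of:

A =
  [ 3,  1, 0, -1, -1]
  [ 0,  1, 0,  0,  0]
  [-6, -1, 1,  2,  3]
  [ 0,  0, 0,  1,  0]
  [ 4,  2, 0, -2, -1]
x^2 - 2*x + 1

The characteristic polynomial is χ_A(x) = (x - 1)^5, so the eigenvalues are known. The minimal polynomial is
  m_A(x) = Π_λ (x − λ)^{k_λ}
where k_λ is the size of the *largest* Jordan block for λ (equivalently, the smallest k with (A − λI)^k v = 0 for every generalised eigenvector v of λ).

  λ = 1: largest Jordan block has size 2, contributing (x − 1)^2

So m_A(x) = (x - 1)^2 = x^2 - 2*x + 1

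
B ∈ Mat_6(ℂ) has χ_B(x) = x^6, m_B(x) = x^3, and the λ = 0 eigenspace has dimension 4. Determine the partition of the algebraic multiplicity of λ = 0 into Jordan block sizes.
Block sizes for λ = 0: [3, 1, 1, 1]

Step 1 — from the characteristic polynomial, algebraic multiplicity of λ = 0 is 6. From dim ker(B − (0)·I) = 4, there are exactly 4 Jordan blocks for λ = 0.
Step 2 — from the minimal polynomial, the factor (x − 0)^3 tells us the largest block for λ = 0 has size 3.
Step 3 — with total size 6, 4 blocks, and largest block 3, the block sizes (in nonincreasing order) are [3, 1, 1, 1].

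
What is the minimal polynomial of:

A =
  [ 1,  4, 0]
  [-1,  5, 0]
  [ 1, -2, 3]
x^2 - 6*x + 9

The characteristic polynomial is χ_A(x) = (x - 3)^3, so the eigenvalues are known. The minimal polynomial is
  m_A(x) = Π_λ (x − λ)^{k_λ}
where k_λ is the size of the *largest* Jordan block for λ (equivalently, the smallest k with (A − λI)^k v = 0 for every generalised eigenvector v of λ).

  λ = 3: largest Jordan block has size 2, contributing (x − 3)^2

So m_A(x) = (x - 3)^2 = x^2 - 6*x + 9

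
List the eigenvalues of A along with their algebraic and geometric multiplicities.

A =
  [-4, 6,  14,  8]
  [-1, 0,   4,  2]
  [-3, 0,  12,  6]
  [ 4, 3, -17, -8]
λ = 0: alg = 4, geom = 2

Step 1 — factor the characteristic polynomial to read off the algebraic multiplicities:
  χ_A(x) = x^4

Step 2 — compute geometric multiplicities via the rank-nullity identity g(λ) = n − rank(A − λI):
  rank(A − (0)·I) = 2, so dim ker(A − (0)·I) = n − 2 = 2

Summary:
  λ = 0: algebraic multiplicity = 4, geometric multiplicity = 2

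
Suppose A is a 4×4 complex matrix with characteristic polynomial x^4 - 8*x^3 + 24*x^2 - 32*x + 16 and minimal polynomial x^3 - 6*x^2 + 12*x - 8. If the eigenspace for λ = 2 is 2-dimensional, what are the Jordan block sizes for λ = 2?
Block sizes for λ = 2: [3, 1]

Step 1 — from the characteristic polynomial, algebraic multiplicity of λ = 2 is 4. From dim ker(A − (2)·I) = 2, there are exactly 2 Jordan blocks for λ = 2.
Step 2 — from the minimal polynomial, the factor (x − 2)^3 tells us the largest block for λ = 2 has size 3.
Step 3 — with total size 4, 2 blocks, and largest block 3, the block sizes (in nonincreasing order) are [3, 1].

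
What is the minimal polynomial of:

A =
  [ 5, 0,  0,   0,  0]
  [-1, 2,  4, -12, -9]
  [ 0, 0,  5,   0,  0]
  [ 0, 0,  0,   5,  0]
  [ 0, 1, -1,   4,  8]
x^3 - 15*x^2 + 75*x - 125

The characteristic polynomial is χ_A(x) = (x - 5)^5, so the eigenvalues are known. The minimal polynomial is
  m_A(x) = Π_λ (x − λ)^{k_λ}
where k_λ is the size of the *largest* Jordan block for λ (equivalently, the smallest k with (A − λI)^k v = 0 for every generalised eigenvector v of λ).

  λ = 5: largest Jordan block has size 3, contributing (x − 5)^3

So m_A(x) = (x - 5)^3 = x^3 - 15*x^2 + 75*x - 125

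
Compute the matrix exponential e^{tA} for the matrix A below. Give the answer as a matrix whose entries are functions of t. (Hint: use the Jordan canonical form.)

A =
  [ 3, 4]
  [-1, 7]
e^{tA} =
  [-2*t*exp(5*t) + exp(5*t), 4*t*exp(5*t)]
  [-t*exp(5*t), 2*t*exp(5*t) + exp(5*t)]

Strategy: write A = P · J · P⁻¹ where J is a Jordan canonical form, so e^{tA} = P · e^{tJ} · P⁻¹, and e^{tJ} can be computed block-by-block.

A has Jordan form
J =
  [5, 1]
  [0, 5]
(up to reordering of blocks).

Per-block formulas:
  For a 2×2 Jordan block J_2(5): exp(t · J_2(5)) = e^(5t)·(I + t·N), where N is the 2×2 nilpotent shift.

After assembling e^{tJ} and conjugating by P, we get:

e^{tA} =
  [-2*t*exp(5*t) + exp(5*t), 4*t*exp(5*t)]
  [-t*exp(5*t), 2*t*exp(5*t) + exp(5*t)]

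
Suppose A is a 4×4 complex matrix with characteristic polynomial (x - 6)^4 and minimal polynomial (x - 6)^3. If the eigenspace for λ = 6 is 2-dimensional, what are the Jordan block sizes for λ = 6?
Block sizes for λ = 6: [3, 1]

Step 1 — from the characteristic polynomial, algebraic multiplicity of λ = 6 is 4. From dim ker(A − (6)·I) = 2, there are exactly 2 Jordan blocks for λ = 6.
Step 2 — from the minimal polynomial, the factor (x − 6)^3 tells us the largest block for λ = 6 has size 3.
Step 3 — with total size 4, 2 blocks, and largest block 3, the block sizes (in nonincreasing order) are [3, 1].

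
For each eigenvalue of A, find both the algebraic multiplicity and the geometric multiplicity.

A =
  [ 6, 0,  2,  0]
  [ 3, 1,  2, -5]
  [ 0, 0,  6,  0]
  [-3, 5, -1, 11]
λ = 6: alg = 4, geom = 2

Step 1 — factor the characteristic polynomial to read off the algebraic multiplicities:
  χ_A(x) = (x - 6)^4

Step 2 — compute geometric multiplicities via the rank-nullity identity g(λ) = n − rank(A − λI):
  rank(A − (6)·I) = 2, so dim ker(A − (6)·I) = n − 2 = 2

Summary:
  λ = 6: algebraic multiplicity = 4, geometric multiplicity = 2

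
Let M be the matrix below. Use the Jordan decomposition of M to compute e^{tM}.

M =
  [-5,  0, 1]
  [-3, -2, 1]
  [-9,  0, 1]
e^{tM} =
  [-3*t*exp(-2*t) + exp(-2*t), 0, t*exp(-2*t)]
  [-3*t*exp(-2*t), exp(-2*t), t*exp(-2*t)]
  [-9*t*exp(-2*t), 0, 3*t*exp(-2*t) + exp(-2*t)]

Strategy: write M = P · J · P⁻¹ where J is a Jordan canonical form, so e^{tM} = P · e^{tJ} · P⁻¹, and e^{tJ} can be computed block-by-block.

M has Jordan form
J =
  [-2,  1,  0]
  [ 0, -2,  0]
  [ 0,  0, -2]
(up to reordering of blocks).

Per-block formulas:
  For a 1×1 block at λ = -2: exp(t · [-2]) = [e^(-2t)].
  For a 2×2 Jordan block J_2(-2): exp(t · J_2(-2)) = e^(-2t)·(I + t·N), where N is the 2×2 nilpotent shift.

After assembling e^{tJ} and conjugating by P, we get:

e^{tM} =
  [-3*t*exp(-2*t) + exp(-2*t), 0, t*exp(-2*t)]
  [-3*t*exp(-2*t), exp(-2*t), t*exp(-2*t)]
  [-9*t*exp(-2*t), 0, 3*t*exp(-2*t) + exp(-2*t)]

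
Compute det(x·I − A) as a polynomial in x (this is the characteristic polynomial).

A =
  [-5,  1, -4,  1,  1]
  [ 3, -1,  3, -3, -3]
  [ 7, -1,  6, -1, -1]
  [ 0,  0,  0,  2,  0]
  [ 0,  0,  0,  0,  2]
x^5 - 4*x^4 + x^3 + 10*x^2 - 4*x - 8

Expanding det(x·I − A) (e.g. by cofactor expansion or by noting that A is similar to its Jordan form J, which has the same characteristic polynomial as A) gives
  χ_A(x) = x^5 - 4*x^4 + x^3 + 10*x^2 - 4*x - 8
which factors as (x - 2)^3*(x + 1)^2. The eigenvalues (with algebraic multiplicities) are λ = -1 with multiplicity 2, λ = 2 with multiplicity 3.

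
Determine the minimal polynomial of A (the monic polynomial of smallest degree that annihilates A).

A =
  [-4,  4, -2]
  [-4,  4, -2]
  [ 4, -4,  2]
x^2 - 2*x

The characteristic polynomial is χ_A(x) = x^2*(x - 2), so the eigenvalues are known. The minimal polynomial is
  m_A(x) = Π_λ (x − λ)^{k_λ}
where k_λ is the size of the *largest* Jordan block for λ (equivalently, the smallest k with (A − λI)^k v = 0 for every generalised eigenvector v of λ).

  λ = 0: largest Jordan block has size 1, contributing (x − 0)
  λ = 2: largest Jordan block has size 1, contributing (x − 2)

So m_A(x) = x*(x - 2) = x^2 - 2*x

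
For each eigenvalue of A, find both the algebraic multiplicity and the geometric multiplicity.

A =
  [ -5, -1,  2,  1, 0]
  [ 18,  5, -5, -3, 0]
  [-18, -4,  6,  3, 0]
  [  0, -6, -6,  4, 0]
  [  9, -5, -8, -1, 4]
λ = 1: alg = 2, geom = 1; λ = 4: alg = 3, geom = 2

Step 1 — factor the characteristic polynomial to read off the algebraic multiplicities:
  χ_A(x) = (x - 4)^3*(x - 1)^2

Step 2 — compute geometric multiplicities via the rank-nullity identity g(λ) = n − rank(A − λI):
  rank(A − (1)·I) = 4, so dim ker(A − (1)·I) = n − 4 = 1
  rank(A − (4)·I) = 3, so dim ker(A − (4)·I) = n − 3 = 2

Summary:
  λ = 1: algebraic multiplicity = 2, geometric multiplicity = 1
  λ = 4: algebraic multiplicity = 3, geometric multiplicity = 2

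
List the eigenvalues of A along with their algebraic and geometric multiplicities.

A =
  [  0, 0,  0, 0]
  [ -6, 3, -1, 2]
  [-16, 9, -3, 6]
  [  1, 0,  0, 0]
λ = 0: alg = 4, geom = 2

Step 1 — factor the characteristic polynomial to read off the algebraic multiplicities:
  χ_A(x) = x^4

Step 2 — compute geometric multiplicities via the rank-nullity identity g(λ) = n − rank(A − λI):
  rank(A − (0)·I) = 2, so dim ker(A − (0)·I) = n − 2 = 2

Summary:
  λ = 0: algebraic multiplicity = 4, geometric multiplicity = 2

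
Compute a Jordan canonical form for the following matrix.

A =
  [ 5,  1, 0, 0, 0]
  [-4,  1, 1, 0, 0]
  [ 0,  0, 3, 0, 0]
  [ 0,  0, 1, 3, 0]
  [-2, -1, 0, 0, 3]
J_3(3) ⊕ J_1(3) ⊕ J_1(3)

The characteristic polynomial is
  det(x·I − A) = x^5 - 15*x^4 + 90*x^3 - 270*x^2 + 405*x - 243 = (x - 3)^5

Eigenvalues and multiplicities (the geometric multiplicity of λ is n − rank(A − λI), which equals the number of Jordan blocks for λ):
  λ = 3: algebraic multiplicity = 5, geometric multiplicity = 3

Determining the block sizes for each eigenvalue:
  λ = 3: with am = 5 and gm = 3, the partition is not yet determined (e.g. several partitions of 5 into 3 parts exist). Let N = A − (3)·I. Computing rank(N^1) = 2, rank(N^2) = 1, rank(N^3) = 0; the number of blocks of size ≥ j is rank(N^{j−1}) − rank(N^j), giving [3, 1, 1]. So we have 1 block(s) of size 3, 2 block(s) of size 1 → block sizes [3, 1, 1]

Assembling the blocks gives a Jordan form
J =
  [3, 1, 0, 0, 0]
  [0, 3, 1, 0, 0]
  [0, 0, 3, 0, 0]
  [0, 0, 0, 3, 0]
  [0, 0, 0, 0, 3]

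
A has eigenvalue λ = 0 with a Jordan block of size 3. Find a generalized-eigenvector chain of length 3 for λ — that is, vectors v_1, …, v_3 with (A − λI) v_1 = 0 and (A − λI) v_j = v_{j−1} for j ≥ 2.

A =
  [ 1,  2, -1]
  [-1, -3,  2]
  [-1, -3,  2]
A Jordan chain for λ = 0 of length 3:
v_1 = (-1, 1, 1)ᵀ
v_2 = (2, -3, -3)ᵀ
v_3 = (0, 1, 0)ᵀ

Let N = A − (0)·I. We want v_3 with N^3 v_3 = 0 but N^2 v_3 ≠ 0; then v_{j-1} := N · v_j for j = 3, …, 2.

Pick v_3 = (0, 1, 0)ᵀ.
Then v_2 = N · v_3 = (2, -3, -3)ᵀ.
Then v_1 = N · v_2 = (-1, 1, 1)ᵀ.

Sanity check: (A − (0)·I) v_1 = (0, 0, 0)ᵀ = 0. ✓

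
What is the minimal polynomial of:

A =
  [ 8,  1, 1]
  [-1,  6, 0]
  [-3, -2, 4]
x^3 - 18*x^2 + 108*x - 216

The characteristic polynomial is χ_A(x) = (x - 6)^3, so the eigenvalues are known. The minimal polynomial is
  m_A(x) = Π_λ (x − λ)^{k_λ}
where k_λ is the size of the *largest* Jordan block for λ (equivalently, the smallest k with (A − λI)^k v = 0 for every generalised eigenvector v of λ).

  λ = 6: largest Jordan block has size 3, contributing (x − 6)^3

So m_A(x) = (x - 6)^3 = x^3 - 18*x^2 + 108*x - 216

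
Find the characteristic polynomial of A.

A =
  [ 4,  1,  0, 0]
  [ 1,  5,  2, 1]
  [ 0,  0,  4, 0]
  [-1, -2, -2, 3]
x^4 - 16*x^3 + 96*x^2 - 256*x + 256

Expanding det(x·I − A) (e.g. by cofactor expansion or by noting that A is similar to its Jordan form J, which has the same characteristic polynomial as A) gives
  χ_A(x) = x^4 - 16*x^3 + 96*x^2 - 256*x + 256
which factors as (x - 4)^4. The eigenvalues (with algebraic multiplicities) are λ = 4 with multiplicity 4.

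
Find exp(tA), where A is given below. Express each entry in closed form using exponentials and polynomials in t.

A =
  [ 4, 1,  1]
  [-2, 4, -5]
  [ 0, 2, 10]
e^{tA} =
  [t^2*exp(6*t) - 2*t*exp(6*t) + exp(6*t), -t^2*exp(6*t) + t*exp(6*t), -3*t^2*exp(6*t)/2 + t*exp(6*t)]
  [4*t^2*exp(6*t) - 2*t*exp(6*t), -4*t^2*exp(6*t) - 2*t*exp(6*t) + exp(6*t), -6*t^2*exp(6*t) - 5*t*exp(6*t)]
  [-2*t^2*exp(6*t), 2*t^2*exp(6*t) + 2*t*exp(6*t), 3*t^2*exp(6*t) + 4*t*exp(6*t) + exp(6*t)]

Strategy: write A = P · J · P⁻¹ where J is a Jordan canonical form, so e^{tA} = P · e^{tJ} · P⁻¹, and e^{tJ} can be computed block-by-block.

A has Jordan form
J =
  [6, 1, 0]
  [0, 6, 1]
  [0, 0, 6]
(up to reordering of blocks).

Per-block formulas:
  For a 3×3 Jordan block J_3(6): exp(t · J_3(6)) = e^(6t)·(I + t·N + (t^2/2)·N^2), where N is the 3×3 nilpotent shift.

After assembling e^{tJ} and conjugating by P, we get:

e^{tA} =
  [t^2*exp(6*t) - 2*t*exp(6*t) + exp(6*t), -t^2*exp(6*t) + t*exp(6*t), -3*t^2*exp(6*t)/2 + t*exp(6*t)]
  [4*t^2*exp(6*t) - 2*t*exp(6*t), -4*t^2*exp(6*t) - 2*t*exp(6*t) + exp(6*t), -6*t^2*exp(6*t) - 5*t*exp(6*t)]
  [-2*t^2*exp(6*t), 2*t^2*exp(6*t) + 2*t*exp(6*t), 3*t^2*exp(6*t) + 4*t*exp(6*t) + exp(6*t)]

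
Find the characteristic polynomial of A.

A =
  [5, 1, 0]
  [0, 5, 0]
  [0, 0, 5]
x^3 - 15*x^2 + 75*x - 125

Expanding det(x·I − A) (e.g. by cofactor expansion or by noting that A is similar to its Jordan form J, which has the same characteristic polynomial as A) gives
  χ_A(x) = x^3 - 15*x^2 + 75*x - 125
which factors as (x - 5)^3. The eigenvalues (with algebraic multiplicities) are λ = 5 with multiplicity 3.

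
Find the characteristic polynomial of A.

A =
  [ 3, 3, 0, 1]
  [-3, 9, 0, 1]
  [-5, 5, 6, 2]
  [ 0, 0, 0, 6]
x^4 - 24*x^3 + 216*x^2 - 864*x + 1296

Expanding det(x·I − A) (e.g. by cofactor expansion or by noting that A is similar to its Jordan form J, which has the same characteristic polynomial as A) gives
  χ_A(x) = x^4 - 24*x^3 + 216*x^2 - 864*x + 1296
which factors as (x - 6)^4. The eigenvalues (with algebraic multiplicities) are λ = 6 with multiplicity 4.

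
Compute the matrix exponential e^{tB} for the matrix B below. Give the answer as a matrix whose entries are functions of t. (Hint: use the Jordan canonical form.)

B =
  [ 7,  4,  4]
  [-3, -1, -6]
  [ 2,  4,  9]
e^{tB} =
  [2*t*exp(5*t) + exp(5*t), 4*t*exp(5*t), 4*t*exp(5*t)]
  [-3*t*exp(5*t), -6*t*exp(5*t) + exp(5*t), -6*t*exp(5*t)]
  [2*t*exp(5*t), 4*t*exp(5*t), 4*t*exp(5*t) + exp(5*t)]

Strategy: write B = P · J · P⁻¹ where J is a Jordan canonical form, so e^{tB} = P · e^{tJ} · P⁻¹, and e^{tJ} can be computed block-by-block.

B has Jordan form
J =
  [5, 1, 0]
  [0, 5, 0]
  [0, 0, 5]
(up to reordering of blocks).

Per-block formulas:
  For a 2×2 Jordan block J_2(5): exp(t · J_2(5)) = e^(5t)·(I + t·N), where N is the 2×2 nilpotent shift.
  For a 1×1 block at λ = 5: exp(t · [5]) = [e^(5t)].

After assembling e^{tJ} and conjugating by P, we get:

e^{tB} =
  [2*t*exp(5*t) + exp(5*t), 4*t*exp(5*t), 4*t*exp(5*t)]
  [-3*t*exp(5*t), -6*t*exp(5*t) + exp(5*t), -6*t*exp(5*t)]
  [2*t*exp(5*t), 4*t*exp(5*t), 4*t*exp(5*t) + exp(5*t)]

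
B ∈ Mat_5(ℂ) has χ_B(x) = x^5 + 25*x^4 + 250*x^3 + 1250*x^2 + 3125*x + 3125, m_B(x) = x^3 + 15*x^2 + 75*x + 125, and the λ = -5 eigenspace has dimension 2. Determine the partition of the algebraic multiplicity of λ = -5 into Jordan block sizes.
Block sizes for λ = -5: [3, 2]

Step 1 — from the characteristic polynomial, algebraic multiplicity of λ = -5 is 5. From dim ker(B − (-5)·I) = 2, there are exactly 2 Jordan blocks for λ = -5.
Step 2 — from the minimal polynomial, the factor (x + 5)^3 tells us the largest block for λ = -5 has size 3.
Step 3 — with total size 5, 2 blocks, and largest block 3, the block sizes (in nonincreasing order) are [3, 2].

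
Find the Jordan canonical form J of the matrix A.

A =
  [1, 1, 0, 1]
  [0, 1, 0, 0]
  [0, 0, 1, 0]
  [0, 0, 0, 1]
J_2(1) ⊕ J_1(1) ⊕ J_1(1)

The characteristic polynomial is
  det(x·I − A) = x^4 - 4*x^3 + 6*x^2 - 4*x + 1 = (x - 1)^4

Eigenvalues and multiplicities (the geometric multiplicity of λ is n − rank(A − λI), which equals the number of Jordan blocks for λ):
  λ = 1: algebraic multiplicity = 4, geometric multiplicity = 3

Determining the block sizes for each eigenvalue:
  λ = 1: 3 blocks summing to 4 forces exactly one block of size 2 and the rest size 1 → block sizes [2, 1, 1]

Assembling the blocks gives a Jordan form
J =
  [1, 1, 0, 0]
  [0, 1, 0, 0]
  [0, 0, 1, 0]
  [0, 0, 0, 1]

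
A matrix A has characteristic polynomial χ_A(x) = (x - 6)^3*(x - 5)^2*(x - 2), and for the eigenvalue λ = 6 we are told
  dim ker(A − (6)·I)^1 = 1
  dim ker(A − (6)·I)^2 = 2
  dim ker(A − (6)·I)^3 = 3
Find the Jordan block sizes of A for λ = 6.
Block sizes for λ = 6: [3]

From the dimensions of kernels of powers, the number of Jordan blocks of size at least j is d_j − d_{j−1} where d_j = dim ker(N^j) (with d_0 = 0). Computing the differences gives [1, 1, 1].
The number of blocks of size exactly k is (#blocks of size ≥ k) − (#blocks of size ≥ k + 1), so the partition is: 1 block(s) of size 3.
In nonincreasing order the block sizes are [3].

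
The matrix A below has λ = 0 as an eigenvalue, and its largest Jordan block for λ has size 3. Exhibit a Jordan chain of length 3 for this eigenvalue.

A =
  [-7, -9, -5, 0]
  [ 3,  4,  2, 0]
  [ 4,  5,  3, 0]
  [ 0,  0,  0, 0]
A Jordan chain for λ = 0 of length 3:
v_1 = (2, -1, -1, 0)ᵀ
v_2 = (-7, 3, 4, 0)ᵀ
v_3 = (1, 0, 0, 0)ᵀ

Let N = A − (0)·I. We want v_3 with N^3 v_3 = 0 but N^2 v_3 ≠ 0; then v_{j-1} := N · v_j for j = 3, …, 2.

Pick v_3 = (1, 0, 0, 0)ᵀ.
Then v_2 = N · v_3 = (-7, 3, 4, 0)ᵀ.
Then v_1 = N · v_2 = (2, -1, -1, 0)ᵀ.

Sanity check: (A − (0)·I) v_1 = (0, 0, 0, 0)ᵀ = 0. ✓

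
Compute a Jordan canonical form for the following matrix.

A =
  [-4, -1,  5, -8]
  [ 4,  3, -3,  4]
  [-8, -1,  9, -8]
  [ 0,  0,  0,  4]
J_2(2) ⊕ J_1(4) ⊕ J_1(4)

The characteristic polynomial is
  det(x·I − A) = x^4 - 12*x^3 + 52*x^2 - 96*x + 64 = (x - 4)^2*(x - 2)^2

Eigenvalues and multiplicities (the geometric multiplicity of λ is n − rank(A − λI), which equals the number of Jordan blocks for λ):
  λ = 2: algebraic multiplicity = 2, geometric multiplicity = 1
  λ = 4: algebraic multiplicity = 2, geometric multiplicity = 2

Determining the block sizes for each eigenvalue:
  λ = 2: one block (gm = 1), so the single block has size am = 2 → block sizes [2]
  λ = 4: gm = am = 2, so every block has size 1 → block sizes [1, 1]

Assembling the blocks gives a Jordan form
J =
  [2, 1, 0, 0]
  [0, 2, 0, 0]
  [0, 0, 4, 0]
  [0, 0, 0, 4]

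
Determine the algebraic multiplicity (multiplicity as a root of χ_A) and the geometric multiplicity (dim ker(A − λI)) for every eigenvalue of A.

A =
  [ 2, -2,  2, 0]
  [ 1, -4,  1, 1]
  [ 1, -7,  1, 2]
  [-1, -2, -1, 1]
λ = 0: alg = 4, geom = 2

Step 1 — factor the characteristic polynomial to read off the algebraic multiplicities:
  χ_A(x) = x^4

Step 2 — compute geometric multiplicities via the rank-nullity identity g(λ) = n − rank(A − λI):
  rank(A − (0)·I) = 2, so dim ker(A − (0)·I) = n − 2 = 2

Summary:
  λ = 0: algebraic multiplicity = 4, geometric multiplicity = 2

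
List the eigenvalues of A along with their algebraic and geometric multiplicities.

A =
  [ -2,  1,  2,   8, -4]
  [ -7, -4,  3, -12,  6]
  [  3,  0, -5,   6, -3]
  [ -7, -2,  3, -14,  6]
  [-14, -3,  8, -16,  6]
λ = -5: alg = 3, geom = 1; λ = -2: alg = 2, geom = 2

Step 1 — factor the characteristic polynomial to read off the algebraic multiplicities:
  χ_A(x) = (x + 2)^2*(x + 5)^3

Step 2 — compute geometric multiplicities via the rank-nullity identity g(λ) = n − rank(A − λI):
  rank(A − (-5)·I) = 4, so dim ker(A − (-5)·I) = n − 4 = 1
  rank(A − (-2)·I) = 3, so dim ker(A − (-2)·I) = n − 3 = 2

Summary:
  λ = -5: algebraic multiplicity = 3, geometric multiplicity = 1
  λ = -2: algebraic multiplicity = 2, geometric multiplicity = 2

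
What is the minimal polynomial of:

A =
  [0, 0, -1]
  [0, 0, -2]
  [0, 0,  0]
x^2

The characteristic polynomial is χ_A(x) = x^3, so the eigenvalues are known. The minimal polynomial is
  m_A(x) = Π_λ (x − λ)^{k_λ}
where k_λ is the size of the *largest* Jordan block for λ (equivalently, the smallest k with (A − λI)^k v = 0 for every generalised eigenvector v of λ).

  λ = 0: largest Jordan block has size 2, contributing (x − 0)^2

So m_A(x) = x^2 = x^2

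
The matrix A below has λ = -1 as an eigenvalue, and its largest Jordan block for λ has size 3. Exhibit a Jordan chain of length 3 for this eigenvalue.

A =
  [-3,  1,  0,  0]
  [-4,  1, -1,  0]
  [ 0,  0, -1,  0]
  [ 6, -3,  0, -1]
A Jordan chain for λ = -1 of length 3:
v_1 = (-1, -2, 0, 3)ᵀ
v_2 = (0, -1, 0, 0)ᵀ
v_3 = (0, 0, 1, 0)ᵀ

Let N = A − (-1)·I. We want v_3 with N^3 v_3 = 0 but N^2 v_3 ≠ 0; then v_{j-1} := N · v_j for j = 3, …, 2.

Pick v_3 = (0, 0, 1, 0)ᵀ.
Then v_2 = N · v_3 = (0, -1, 0, 0)ᵀ.
Then v_1 = N · v_2 = (-1, -2, 0, 3)ᵀ.

Sanity check: (A − (-1)·I) v_1 = (0, 0, 0, 0)ᵀ = 0. ✓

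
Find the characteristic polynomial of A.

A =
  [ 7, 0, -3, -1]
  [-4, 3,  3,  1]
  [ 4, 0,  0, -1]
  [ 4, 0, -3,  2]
x^4 - 12*x^3 + 54*x^2 - 108*x + 81

Expanding det(x·I − A) (e.g. by cofactor expansion or by noting that A is similar to its Jordan form J, which has the same characteristic polynomial as A) gives
  χ_A(x) = x^4 - 12*x^3 + 54*x^2 - 108*x + 81
which factors as (x - 3)^4. The eigenvalues (with algebraic multiplicities) are λ = 3 with multiplicity 4.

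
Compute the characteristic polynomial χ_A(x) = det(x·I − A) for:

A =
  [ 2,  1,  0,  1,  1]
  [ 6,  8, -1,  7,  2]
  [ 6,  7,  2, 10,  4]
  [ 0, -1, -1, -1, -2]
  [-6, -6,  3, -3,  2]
x^5 - 13*x^4 + 64*x^3 - 152*x^2 + 176*x - 80

Expanding det(x·I − A) (e.g. by cofactor expansion or by noting that A is similar to its Jordan form J, which has the same characteristic polynomial as A) gives
  χ_A(x) = x^5 - 13*x^4 + 64*x^3 - 152*x^2 + 176*x - 80
which factors as (x - 5)*(x - 2)^4. The eigenvalues (with algebraic multiplicities) are λ = 2 with multiplicity 4, λ = 5 with multiplicity 1.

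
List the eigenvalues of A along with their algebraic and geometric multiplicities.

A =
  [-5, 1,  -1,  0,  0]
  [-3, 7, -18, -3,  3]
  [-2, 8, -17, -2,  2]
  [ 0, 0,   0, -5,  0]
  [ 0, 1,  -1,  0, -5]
λ = -5: alg = 5, geom = 3

Step 1 — factor the characteristic polynomial to read off the algebraic multiplicities:
  χ_A(x) = (x + 5)^5

Step 2 — compute geometric multiplicities via the rank-nullity identity g(λ) = n − rank(A − λI):
  rank(A − (-5)·I) = 2, so dim ker(A − (-5)·I) = n − 2 = 3

Summary:
  λ = -5: algebraic multiplicity = 5, geometric multiplicity = 3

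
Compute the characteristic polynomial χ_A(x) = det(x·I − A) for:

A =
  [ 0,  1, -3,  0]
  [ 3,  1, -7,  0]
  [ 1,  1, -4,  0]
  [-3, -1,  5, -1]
x^4 + 4*x^3 + 6*x^2 + 4*x + 1

Expanding det(x·I − A) (e.g. by cofactor expansion or by noting that A is similar to its Jordan form J, which has the same characteristic polynomial as A) gives
  χ_A(x) = x^4 + 4*x^3 + 6*x^2 + 4*x + 1
which factors as (x + 1)^4. The eigenvalues (with algebraic multiplicities) are λ = -1 with multiplicity 4.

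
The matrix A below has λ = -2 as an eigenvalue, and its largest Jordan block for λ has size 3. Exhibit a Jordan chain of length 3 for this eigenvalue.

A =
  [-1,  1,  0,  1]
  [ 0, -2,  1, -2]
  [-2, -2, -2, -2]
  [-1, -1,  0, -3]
A Jordan chain for λ = -2 of length 3:
v_1 = (1, 0, -2, -1)ᵀ
v_2 = (0, 1, 0, 0)ᵀ
v_3 = (0, 0, 1, 0)ᵀ

Let N = A − (-2)·I. We want v_3 with N^3 v_3 = 0 but N^2 v_3 ≠ 0; then v_{j-1} := N · v_j for j = 3, …, 2.

Pick v_3 = (0, 0, 1, 0)ᵀ.
Then v_2 = N · v_3 = (0, 1, 0, 0)ᵀ.
Then v_1 = N · v_2 = (1, 0, -2, -1)ᵀ.

Sanity check: (A − (-2)·I) v_1 = (0, 0, 0, 0)ᵀ = 0. ✓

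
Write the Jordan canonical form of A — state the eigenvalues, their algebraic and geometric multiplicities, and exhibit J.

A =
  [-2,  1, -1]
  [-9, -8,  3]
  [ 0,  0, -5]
J_2(-5) ⊕ J_1(-5)

The characteristic polynomial is
  det(x·I − A) = x^3 + 15*x^2 + 75*x + 125 = (x + 5)^3

Eigenvalues and multiplicities (the geometric multiplicity of λ is n − rank(A − λI), which equals the number of Jordan blocks for λ):
  λ = -5: algebraic multiplicity = 3, geometric multiplicity = 2

Determining the block sizes for each eigenvalue:
  λ = -5: 2 blocks summing to 3 forces exactly one block of size 2 and the rest size 1 → block sizes [2, 1]

Assembling the blocks gives a Jordan form
J =
  [-5,  1,  0]
  [ 0, -5,  0]
  [ 0,  0, -5]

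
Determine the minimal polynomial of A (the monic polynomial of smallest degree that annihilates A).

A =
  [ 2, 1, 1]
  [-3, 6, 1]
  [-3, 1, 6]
x^2 - 9*x + 20

The characteristic polynomial is χ_A(x) = (x - 5)^2*(x - 4), so the eigenvalues are known. The minimal polynomial is
  m_A(x) = Π_λ (x − λ)^{k_λ}
where k_λ is the size of the *largest* Jordan block for λ (equivalently, the smallest k with (A − λI)^k v = 0 for every generalised eigenvector v of λ).

  λ = 4: largest Jordan block has size 1, contributing (x − 4)
  λ = 5: largest Jordan block has size 1, contributing (x − 5)

So m_A(x) = (x - 5)*(x - 4) = x^2 - 9*x + 20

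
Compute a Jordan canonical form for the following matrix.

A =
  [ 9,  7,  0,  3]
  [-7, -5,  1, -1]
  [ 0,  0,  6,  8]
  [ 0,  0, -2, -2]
J_3(2) ⊕ J_1(2)

The characteristic polynomial is
  det(x·I − A) = x^4 - 8*x^3 + 24*x^2 - 32*x + 16 = (x - 2)^4

Eigenvalues and multiplicities (the geometric multiplicity of λ is n − rank(A − λI), which equals the number of Jordan blocks for λ):
  λ = 2: algebraic multiplicity = 4, geometric multiplicity = 2

Determining the block sizes for each eigenvalue:
  λ = 2: with am = 4 and gm = 2, the partition is not yet determined (e.g. several partitions of 4 into 2 parts exist). Let N = A − (2)·I. Computing rank(N^1) = 2, rank(N^2) = 1, rank(N^3) = 0; the number of blocks of size ≥ j is rank(N^{j−1}) − rank(N^j), giving [2, 1, 1]. So we have 1 block(s) of size 3, 1 block(s) of size 1 → block sizes [3, 1]

Assembling the blocks gives a Jordan form
J =
  [2, 1, 0, 0]
  [0, 2, 1, 0]
  [0, 0, 2, 0]
  [0, 0, 0, 2]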